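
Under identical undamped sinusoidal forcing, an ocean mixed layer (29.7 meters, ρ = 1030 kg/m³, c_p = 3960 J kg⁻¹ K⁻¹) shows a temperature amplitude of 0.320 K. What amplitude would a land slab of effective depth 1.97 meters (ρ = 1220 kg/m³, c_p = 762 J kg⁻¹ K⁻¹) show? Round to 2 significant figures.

21 K

C_ocean = 1.21×10^8 J/(m²·K); C_land = 1.83×10^6 J/(m²·K).
A ∝ 1/C ⇒ A_land = A_ocean × C_ocean/C_land = 0.320 × 66.1 = 21.2 K.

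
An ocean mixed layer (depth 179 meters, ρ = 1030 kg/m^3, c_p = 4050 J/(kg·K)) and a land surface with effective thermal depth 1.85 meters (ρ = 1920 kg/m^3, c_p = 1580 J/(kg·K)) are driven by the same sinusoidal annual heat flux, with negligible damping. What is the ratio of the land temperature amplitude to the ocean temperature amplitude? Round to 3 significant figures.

133

C_ocean = 1030 × 4050 × 179 = 7.47×10^8 J/(m²·K).
C_land = 1920 × 1580 × 1.85 = 5.61×10^6 J/(m²·K).
Undamped amplitude ∝ 1/C, so A_land/A_ocean = C_ocean/C_land = 133.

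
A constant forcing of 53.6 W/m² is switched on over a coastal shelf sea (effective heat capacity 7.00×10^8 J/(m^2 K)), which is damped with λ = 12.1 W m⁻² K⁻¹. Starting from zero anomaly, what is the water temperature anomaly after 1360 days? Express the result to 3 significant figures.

Areal heat capacity C = 7.00×10^8 J/(m^2 K) (given).
τ = C / λ = 7.00×10^8 / 12.1 = 5.79×10^7 s.
Equilibrium anomaly ΔT_eq = F / λ = 53.6 / 12.1 = 4.43 K.
t = 1360 days = 1.18×10^8 s, so t/τ = 2.03.
ΔT(t) = ΔT_eq (1 − e^(−t/τ)) = 4.43 × (1 − e^−2.03) = 3.85 K.

3.85 K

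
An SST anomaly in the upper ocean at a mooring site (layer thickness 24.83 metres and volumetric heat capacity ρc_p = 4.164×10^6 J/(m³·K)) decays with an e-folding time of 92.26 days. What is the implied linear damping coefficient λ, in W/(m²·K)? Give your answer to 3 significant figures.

13.0

Areal heat capacity C = ρc_p × D = 4.164×10^6 × 24.83 = 1.03×10^8 J/(m^2 K).
τ = 92.26 days = 7.97×10^6 s.
λ = C / τ = 1.03×10^8 / 7.97×10^6 = 13.0 W/(m²·K).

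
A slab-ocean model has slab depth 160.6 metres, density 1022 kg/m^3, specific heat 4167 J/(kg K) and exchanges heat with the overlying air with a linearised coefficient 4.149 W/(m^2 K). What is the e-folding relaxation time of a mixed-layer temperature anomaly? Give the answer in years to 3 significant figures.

5.22 years

Areal heat capacity C = ρ c_p D = 1022 × 4167 × 160.6 = 6.84×10^8 J/(m^2 K).
Relaxation time τ = C / λ = 6.84×10^8 / 4.149 = 1.65×10^8 s.
In years: 1.65×10^8 s / (3.156×10^7 s/year) = 5.22 years.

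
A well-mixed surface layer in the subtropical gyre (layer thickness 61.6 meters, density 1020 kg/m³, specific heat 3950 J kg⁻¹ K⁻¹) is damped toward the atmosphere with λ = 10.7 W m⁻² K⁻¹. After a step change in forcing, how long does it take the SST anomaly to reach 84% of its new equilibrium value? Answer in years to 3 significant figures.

1.35 years

Areal heat capacity C = ρ c_p D = 1020 × 3950 × 61.6 = 2.48×10^8 J/(m^2 K).
τ = C / λ = 2.48×10^8 / 10.7 = 2.32×10^7 s.
Fraction reached: 1 − e^(−t/τ) = 0.84 ⇒ t = −τ ln(1 − 0.84) = τ × 1.83.
t = 4.25×10^7 s = 1.35 years.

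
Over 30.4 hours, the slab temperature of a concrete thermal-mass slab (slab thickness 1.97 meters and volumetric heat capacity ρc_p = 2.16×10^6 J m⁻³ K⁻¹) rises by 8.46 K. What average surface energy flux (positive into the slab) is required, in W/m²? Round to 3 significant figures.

329

Areal heat capacity C = ρc_p × D = 2.16×10^6 × 1.97 = 4.26×10^6 J/(m²·K).
Required heat per unit area: Q = C ΔT = 4.26×10^6 × 8.46 = 3.60×10^7 J/m².
Flux F = Q / Δt = 3.60×10^7 / 1.09×10^5 s = 329 W/m².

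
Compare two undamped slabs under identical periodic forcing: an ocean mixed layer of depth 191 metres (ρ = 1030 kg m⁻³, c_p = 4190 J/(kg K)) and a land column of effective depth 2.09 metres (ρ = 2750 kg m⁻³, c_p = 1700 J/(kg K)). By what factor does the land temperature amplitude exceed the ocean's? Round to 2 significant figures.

84

C_ocean = 1030 × 4190 × 191 = 8.24×10^8 J/(m²·K).
C_land = 2750 × 1700 × 2.09 = 9.77×10^6 J/(m²·K).
Undamped amplitude ∝ 1/C, so A_land/A_ocean = C_ocean/C_land = 84.4.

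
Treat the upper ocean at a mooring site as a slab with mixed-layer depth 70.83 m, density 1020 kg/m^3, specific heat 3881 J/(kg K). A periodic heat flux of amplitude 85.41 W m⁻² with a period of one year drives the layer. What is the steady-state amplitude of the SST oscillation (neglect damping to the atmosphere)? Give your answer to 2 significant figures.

1.5 K

Areal heat capacity C = ρ c_p D = 1020 × 3881 × 70.83 = 2.80×10^8 J m⁻² K⁻¹.
Angular frequency ω = 2π / T = 2π / 3.15×10^7 s = 1.99×10^-7 s⁻¹.
Cω = 2.80×10^8 × 1.99×10^-7 = 55.9 W/(m²·K).
Amplitude A = F₀ / (Cω) = 85.41 / 55.9 = 1.53 K.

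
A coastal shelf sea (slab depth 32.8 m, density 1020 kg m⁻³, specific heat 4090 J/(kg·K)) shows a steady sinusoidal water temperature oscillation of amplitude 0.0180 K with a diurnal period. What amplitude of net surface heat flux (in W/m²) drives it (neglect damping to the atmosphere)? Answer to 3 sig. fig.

179

Areal heat capacity C = ρ c_p D = 1020 × 4090 × 32.8 = 1.37×10^8 J/(m^2 K).
ω = 2π / 86400 s = 7.27×10^-5 s⁻¹.
Cω = 1.37×10^8 × 7.27×10^-5 = 9950 W/(m²·K).
F₀ = A × Cω = 0.0180 × 9950 = 179 W/m².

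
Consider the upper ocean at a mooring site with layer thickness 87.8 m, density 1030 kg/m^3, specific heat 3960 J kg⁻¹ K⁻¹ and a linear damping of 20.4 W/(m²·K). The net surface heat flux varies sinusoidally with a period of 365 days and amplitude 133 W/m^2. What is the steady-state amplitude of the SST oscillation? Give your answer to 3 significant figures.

Areal heat capacity C = ρ c_p D = 1030 × 3960 × 87.8 = 3.58×10^8 J/(m^2 K).
Angular frequency ω = 2π / T = 2π / 3.15×10^7 s = 1.99×10^-7 s⁻¹.
√((Cω)² + λ²) = √((71.4)² + 20.4²) = 74.2 W/(m²·K).
Amplitude A = F₀ / √((Cω)²+λ²) = 133 / 74.2 = 1.79 K.

1.79 K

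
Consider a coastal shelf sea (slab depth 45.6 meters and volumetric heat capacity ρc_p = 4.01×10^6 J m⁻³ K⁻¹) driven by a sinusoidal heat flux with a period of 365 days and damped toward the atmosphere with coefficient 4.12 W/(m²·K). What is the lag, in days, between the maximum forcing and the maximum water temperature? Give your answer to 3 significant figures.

84.7 days

Areal heat capacity C = ρc_p × D = 4.01×10^6 × 45.6 = 1.83×10^8 J/(m^2 K).
ω = 2π / 3.15×10^7 s = 1.99×10^-7 s⁻¹.
Phase lag φ = arctan(Cω/λ) = arctan(36.4/4.12) = 1.46 rad.
Time lag = φ / ω = 1.46 / 1.99×10^-7 = 7.32×10^6 s = 84.7 days.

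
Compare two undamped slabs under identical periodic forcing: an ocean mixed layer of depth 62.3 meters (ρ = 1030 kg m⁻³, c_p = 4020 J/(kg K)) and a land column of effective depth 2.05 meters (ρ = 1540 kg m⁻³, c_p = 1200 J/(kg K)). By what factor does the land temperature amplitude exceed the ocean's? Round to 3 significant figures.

68.1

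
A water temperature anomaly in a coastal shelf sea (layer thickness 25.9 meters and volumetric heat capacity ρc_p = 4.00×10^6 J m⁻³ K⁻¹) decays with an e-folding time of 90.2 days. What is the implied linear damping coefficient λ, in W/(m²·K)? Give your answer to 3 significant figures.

13.3

Areal heat capacity C = ρc_p × D = 4.00×10^6 × 25.9 = 1.04×10^8 J m⁻² K⁻¹.
τ = 90.2 days = 7.79×10^6 s.
λ = C / τ = 1.04×10^8 / 7.79×10^6 = 13.3 W/(m²·K).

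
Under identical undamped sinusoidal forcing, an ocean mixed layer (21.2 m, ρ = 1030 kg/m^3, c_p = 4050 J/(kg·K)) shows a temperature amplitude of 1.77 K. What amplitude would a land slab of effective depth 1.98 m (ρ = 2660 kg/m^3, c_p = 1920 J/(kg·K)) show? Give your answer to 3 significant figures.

C_ocean = 8.84×10^7 J/(m²·K); C_land = 1.01×10^7 J/(m²·K).
A ∝ 1/C ⇒ A_land = A_ocean × C_ocean/C_land = 1.77 × 8.75 = 15.5 K.

15.5 K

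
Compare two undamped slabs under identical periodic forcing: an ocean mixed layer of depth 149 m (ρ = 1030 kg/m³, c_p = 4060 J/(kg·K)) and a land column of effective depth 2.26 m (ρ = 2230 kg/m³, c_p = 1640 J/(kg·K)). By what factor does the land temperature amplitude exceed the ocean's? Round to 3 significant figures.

75.4

C_ocean = 1030 × 4060 × 149 = 6.23×10^8 J/(m²·K).
C_land = 2230 × 1640 × 2.26 = 8.27×10^6 J/(m²·K).
Undamped amplitude ∝ 1/C, so A_land/A_ocean = C_ocean/C_land = 75.4.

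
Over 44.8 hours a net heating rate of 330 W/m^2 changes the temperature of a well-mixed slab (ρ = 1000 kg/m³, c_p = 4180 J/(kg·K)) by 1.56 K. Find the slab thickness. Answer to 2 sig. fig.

Heat input Q = F Δt = 330 × 1.61×10^5 s = 5.32×10^7 J/m².
Required areal heat capacity C = Q / ΔT = 3.41×10^7 J/(m²·K).
Depth D = C / (ρ c_p) = 3.41×10^7 / (1000 × 4180) = 8.16 m.

8.2 m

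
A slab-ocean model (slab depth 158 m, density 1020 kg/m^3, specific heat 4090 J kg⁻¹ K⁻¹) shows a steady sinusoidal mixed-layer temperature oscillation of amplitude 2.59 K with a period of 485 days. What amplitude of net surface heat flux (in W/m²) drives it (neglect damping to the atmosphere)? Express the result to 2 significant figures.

260

Areal heat capacity C = ρ c_p D = 1020 × 4090 × 158 = 6.59×10^8 J/(m^2 K).
ω = 2π / 4.19×10^7 s = 1.50×10^-7 s⁻¹.
Cω = 6.59×10^8 × 1.50×10^-7 = 98.8 W/(m²·K).
F₀ = A × Cω = 2.59 × 98.8 = 256 W/m².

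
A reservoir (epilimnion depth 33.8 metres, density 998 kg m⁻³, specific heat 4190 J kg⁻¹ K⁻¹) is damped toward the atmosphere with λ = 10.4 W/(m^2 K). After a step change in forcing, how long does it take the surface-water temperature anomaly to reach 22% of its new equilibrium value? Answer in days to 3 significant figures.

39.1 days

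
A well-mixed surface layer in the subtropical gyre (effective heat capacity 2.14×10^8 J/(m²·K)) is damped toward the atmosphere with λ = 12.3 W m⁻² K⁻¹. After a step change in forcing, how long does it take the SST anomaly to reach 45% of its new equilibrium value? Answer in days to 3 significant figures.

120 days

Areal heat capacity C = 2.14×10^8 J/(m²·K) (given).
τ = C / λ = 2.14×10^8 / 12.3 = 1.74×10^7 s.
Fraction reached: 1 − e^(−t/τ) = 0.45 ⇒ t = −τ ln(1 − 0.45) = τ × 0.598.
t = 1.04×10^7 s = 120 days.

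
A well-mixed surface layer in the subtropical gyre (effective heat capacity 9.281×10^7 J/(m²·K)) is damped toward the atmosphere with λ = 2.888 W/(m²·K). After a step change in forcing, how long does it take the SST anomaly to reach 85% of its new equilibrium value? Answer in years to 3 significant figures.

Areal heat capacity C = 9.281×10^7 J/(m²·K) (given).
τ = C / λ = 9.28×10^7 / 2.888 = 3.21×10^7 s.
Fraction reached: 1 − e^(−t/τ) = 0.85 ⇒ t = −τ ln(1 − 0.85) = τ × 1.90.
t = 6.10×10^7 s = 1.93 years.

1.93 years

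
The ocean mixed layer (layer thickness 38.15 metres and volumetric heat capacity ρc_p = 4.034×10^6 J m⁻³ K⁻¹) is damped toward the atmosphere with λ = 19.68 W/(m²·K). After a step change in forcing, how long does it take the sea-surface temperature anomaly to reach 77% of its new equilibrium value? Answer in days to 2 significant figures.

Areal heat capacity C = ρc_p × D = 4.034×10^6 × 38.15 = 1.54×10^8 J/(m²·K).
τ = C / λ = 1.54×10^8 / 19.68 = 7.82×10^6 s.
Fraction reached: 1 − e^(−t/τ) = 0.77 ⇒ t = −τ ln(1 − 0.77) = τ × 1.47.
t = 1.15×10^7 s = 133 days.

130 days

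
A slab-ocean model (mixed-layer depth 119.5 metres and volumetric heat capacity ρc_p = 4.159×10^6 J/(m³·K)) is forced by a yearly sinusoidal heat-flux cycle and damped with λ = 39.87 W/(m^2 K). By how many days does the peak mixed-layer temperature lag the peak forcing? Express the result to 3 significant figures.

Areal heat capacity C = ρc_p × D = 4.159×10^6 × 119.5 = 4.97×10^8 J m⁻² K⁻¹.
ω = 2π / 3.15×10^7 s = 1.99×10^-7 s⁻¹.
Phase lag φ = arctan(Cω/λ) = arctan(99.0/39.87) = 1.19 rad.
Time lag = φ / ω = 1.19 / 1.99×10^-7 = 5.96×10^6 s = 69.0 days.

69.0 days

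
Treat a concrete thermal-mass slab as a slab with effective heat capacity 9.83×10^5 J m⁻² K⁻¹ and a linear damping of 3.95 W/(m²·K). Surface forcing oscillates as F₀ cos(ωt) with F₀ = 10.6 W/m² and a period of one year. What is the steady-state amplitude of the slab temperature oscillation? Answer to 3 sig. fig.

2.68 K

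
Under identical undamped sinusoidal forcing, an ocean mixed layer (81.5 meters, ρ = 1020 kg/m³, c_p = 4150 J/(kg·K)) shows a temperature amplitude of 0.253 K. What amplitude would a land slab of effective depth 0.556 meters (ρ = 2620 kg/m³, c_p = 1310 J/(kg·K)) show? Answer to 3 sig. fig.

45.7 K

C_ocean = 3.45×10^8 J/(m²·K); C_land = 1.91×10^6 J/(m²·K).
A ∝ 1/C ⇒ A_land = A_ocean × C_ocean/C_land = 0.253 × 181 = 45.7 K.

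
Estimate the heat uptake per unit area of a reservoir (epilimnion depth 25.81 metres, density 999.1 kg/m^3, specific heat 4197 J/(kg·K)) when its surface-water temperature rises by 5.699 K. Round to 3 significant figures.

Areal heat capacity C = ρ c_p D = 999.1 × 4197 × 25.81 = 1.08×10^8 J m⁻² K⁻¹.
ΔQ = C ΔT = 1.08×10^8 × 5.699 = 6.17×10^8 J/m².

6.17×10^8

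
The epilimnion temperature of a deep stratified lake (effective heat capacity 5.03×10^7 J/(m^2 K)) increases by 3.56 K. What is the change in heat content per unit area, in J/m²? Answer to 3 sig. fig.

1.79×10^8

Areal heat capacity C = 5.03×10^7 J/(m^2 K) (given).
ΔQ = C ΔT = 5.03×10^7 × 3.56 = 1.79×10^8 J/m².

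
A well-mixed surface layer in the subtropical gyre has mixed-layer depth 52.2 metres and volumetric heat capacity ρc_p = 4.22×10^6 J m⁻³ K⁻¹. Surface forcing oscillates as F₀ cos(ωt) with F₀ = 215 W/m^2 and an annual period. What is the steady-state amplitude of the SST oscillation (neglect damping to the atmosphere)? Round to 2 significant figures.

Areal heat capacity C = ρc_p × D = 4.22×10^6 × 52.2 = 2.20×10^8 J m⁻² K⁻¹.
Angular frequency ω = 2π / T = 2π / 3.15×10^7 s = 1.99×10^-7 s⁻¹.
Cω = 2.20×10^8 × 1.99×10^-7 = 43.9 W/(m²·K).
Amplitude A = F₀ / (Cω) = 215 / 43.9 = 4.90 K.

4.9 K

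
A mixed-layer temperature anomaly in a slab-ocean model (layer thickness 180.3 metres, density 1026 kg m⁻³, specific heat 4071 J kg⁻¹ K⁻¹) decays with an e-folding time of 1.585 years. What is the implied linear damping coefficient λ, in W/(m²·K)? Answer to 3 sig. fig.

15.1

Areal heat capacity C = ρ c_p D = 1026 × 4071 × 180.3 = 7.53×10^8 J m⁻² K⁻¹.
τ = 1.585 years = 5.00×10^7 s.
λ = C / τ = 7.53×10^8 / 5.00×10^7 = 15.1 W/(m²·K).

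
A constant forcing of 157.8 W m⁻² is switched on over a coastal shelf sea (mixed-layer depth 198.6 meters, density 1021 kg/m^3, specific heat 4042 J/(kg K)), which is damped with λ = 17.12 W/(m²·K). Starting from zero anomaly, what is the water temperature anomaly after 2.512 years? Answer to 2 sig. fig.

7.5 K

Areal heat capacity C = ρ c_p D = 1021 × 4042 × 198.6 = 8.20×10^8 J/(m^2 K).
τ = C / λ = 8.20×10^8 / 17.12 = 4.79×10^7 s.
Equilibrium anomaly ΔT_eq = F / λ = 157.8 / 17.12 = 9.22 K.
t = 2.512 years = 7.93×10^7 s, so t/τ = 1.66.
ΔT(t) = ΔT_eq (1 − e^(−t/τ)) = 9.22 × (1 − e^−1.66) = 7.46 K.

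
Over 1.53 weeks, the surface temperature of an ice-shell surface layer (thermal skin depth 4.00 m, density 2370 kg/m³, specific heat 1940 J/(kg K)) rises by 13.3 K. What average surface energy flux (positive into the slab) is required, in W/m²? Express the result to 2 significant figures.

260

Areal heat capacity C = ρ c_p D = 2370 × 1940 × 4.00 = 1.84×10^7 J m⁻² K⁻¹.
Required heat per unit area: Q = C ΔT = 1.84×10^7 × 13.3 = 2.45×10^8 J/m².
Flux F = Q / Δt = 2.45×10^8 / 9.25×10^5 s = 264 W/m².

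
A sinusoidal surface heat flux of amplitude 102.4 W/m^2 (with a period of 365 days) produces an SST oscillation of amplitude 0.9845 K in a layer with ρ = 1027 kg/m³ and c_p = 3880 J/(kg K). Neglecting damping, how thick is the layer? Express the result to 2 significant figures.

ω = 2π / 3.15×10^7 s = 1.99×10^-7 s⁻¹.
Required C = F₀ / (A ω) = 102.4 / (0.9845 × 1.99×10^-7) = 5.22×10^8 J/(m²·K).
D = C / (ρ c_p) = 5.22×10^8 / (1027 × 3880) = 131 m.

130 m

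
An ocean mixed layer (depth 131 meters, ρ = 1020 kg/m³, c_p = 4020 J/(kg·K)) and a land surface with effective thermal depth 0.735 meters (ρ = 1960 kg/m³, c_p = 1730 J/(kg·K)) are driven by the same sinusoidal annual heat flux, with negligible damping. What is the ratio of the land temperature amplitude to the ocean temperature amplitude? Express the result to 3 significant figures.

C_ocean = 1020 × 4020 × 131 = 5.37×10^8 J/(m²·K).
C_land = 1960 × 1730 × 0.735 = 2.49×10^6 J/(m²·K).
Undamped amplitude ∝ 1/C, so A_land/A_ocean = C_ocean/C_land = 216.

216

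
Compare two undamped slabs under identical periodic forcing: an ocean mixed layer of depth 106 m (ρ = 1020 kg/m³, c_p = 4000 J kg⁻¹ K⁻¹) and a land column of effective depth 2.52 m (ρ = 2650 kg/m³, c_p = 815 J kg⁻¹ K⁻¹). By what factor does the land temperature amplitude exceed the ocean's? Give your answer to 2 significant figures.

C_ocean = 1020 × 4000 × 106 = 4.32×10^8 J/(m²·K).
C_land = 2650 × 815 × 2.52 = 5.44×10^6 J/(m²·K).
Undamped amplitude ∝ 1/C, so A_land/A_ocean = C_ocean/C_land = 79.5.

79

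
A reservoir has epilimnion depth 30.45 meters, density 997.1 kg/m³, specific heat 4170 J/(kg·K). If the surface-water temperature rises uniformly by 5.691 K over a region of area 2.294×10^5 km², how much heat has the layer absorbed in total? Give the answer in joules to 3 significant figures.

Areal heat capacity C = ρ c_p D = 997.1 × 4170 × 30.45 = 1.27×10^8 J m⁻² K⁻¹.
Heat per unit area: q = C ΔT = 1.27×10^8 × 5.691 = 7.21×10^8 J/m².
Total heat: Q = q × A = 7.21×10^8 × (2.294×10^5 × 10⁶ m²) = 1.65×10^20 J.

1.65×10^20 J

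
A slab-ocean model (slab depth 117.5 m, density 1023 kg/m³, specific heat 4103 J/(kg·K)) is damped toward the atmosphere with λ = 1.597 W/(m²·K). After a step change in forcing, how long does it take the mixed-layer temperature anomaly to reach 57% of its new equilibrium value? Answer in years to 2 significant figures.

8.3 years

Areal heat capacity C = ρ c_p D = 1023 × 4103 × 117.5 = 4.93×10^8 J m⁻² K⁻¹.
τ = C / λ = 4.93×10^8 / 1.597 = 3.09×10^8 s.
Fraction reached: 1 − e^(−t/τ) = 0.57 ⇒ t = −τ ln(1 − 0.57) = τ × 0.844.
t = 2.61×10^8 s = 8.26 years.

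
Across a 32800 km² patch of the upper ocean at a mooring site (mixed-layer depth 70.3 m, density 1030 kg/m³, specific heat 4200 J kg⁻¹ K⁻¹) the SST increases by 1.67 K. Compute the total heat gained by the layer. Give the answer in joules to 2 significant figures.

1.7×10^19 J

Areal heat capacity C = ρ c_p D = 1030 × 4200 × 70.3 = 3.04×10^8 J m⁻² K⁻¹.
Heat per unit area: q = C ΔT = 3.04×10^8 × 1.67 = 5.08×10^8 J/m².
Total heat: Q = q × A = 5.08×10^8 × (32800 × 10⁶ m²) = 1.67×10^19 J.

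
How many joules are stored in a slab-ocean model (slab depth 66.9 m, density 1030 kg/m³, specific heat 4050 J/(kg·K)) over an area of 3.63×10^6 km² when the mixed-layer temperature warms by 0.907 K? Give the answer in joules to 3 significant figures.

9.19×10^20 J

Areal heat capacity C = ρ c_p D = 1030 × 4050 × 66.9 = 2.79×10^8 J m⁻² K⁻¹.
Heat per unit area: q = C ΔT = 2.79×10^8 × 0.907 = 2.53×10^8 J/m².
Total heat: Q = q × A = 2.53×10^8 × (3.63×10^6 × 10⁶ m²) = 9.19×10^20 J.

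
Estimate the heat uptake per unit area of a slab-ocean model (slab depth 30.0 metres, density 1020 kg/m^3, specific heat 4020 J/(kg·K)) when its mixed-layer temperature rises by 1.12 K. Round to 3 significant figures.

1.38×10^8

Areal heat capacity C = ρ c_p D = 1020 × 4020 × 30.0 = 1.23×10^8 J/(m^2 K).
ΔQ = C ΔT = 1.23×10^8 × 1.12 = 1.38×10^8 J/m².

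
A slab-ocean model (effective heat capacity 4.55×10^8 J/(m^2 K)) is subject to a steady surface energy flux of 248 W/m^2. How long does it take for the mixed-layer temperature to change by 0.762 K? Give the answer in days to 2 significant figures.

16 days

Areal heat capacity C = 4.55×10^8 J/(m^2 K) (given).
Time required: Δt = C ΔT / F = 4.55×10^8 × 0.762 / 248 = 1.40×10^6 s.
In days: 1.40×10^6 s / (86400 s/day) = 16.2 days.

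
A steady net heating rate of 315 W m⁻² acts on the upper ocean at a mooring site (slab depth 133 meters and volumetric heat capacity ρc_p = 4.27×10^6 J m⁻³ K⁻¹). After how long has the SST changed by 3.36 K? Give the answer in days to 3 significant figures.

Areal heat capacity C = ρc_p × D = 4.27×10^6 × 133 = 5.68×10^8 J/(m^2 K).
Time required: Δt = C ΔT / F = 5.68×10^8 × 3.36 / 315 = 6.06×10^6 s.
In days: 6.06×10^6 s / (86400 s/day) = 70.1 days.

70.1 days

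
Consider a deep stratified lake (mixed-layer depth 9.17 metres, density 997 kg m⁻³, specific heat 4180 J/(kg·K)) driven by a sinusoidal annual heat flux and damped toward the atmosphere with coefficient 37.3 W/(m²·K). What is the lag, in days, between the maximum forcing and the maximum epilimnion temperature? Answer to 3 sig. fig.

11.7 days

Areal heat capacity C = ρ c_p D = 997 × 4180 × 9.17 = 3.82×10^7 J m⁻² K⁻¹.
ω = 2π / 3.15×10^7 s = 1.99×10^-7 s⁻¹.
Phase lag φ = arctan(Cω/λ) = arctan(7.61/37.3) = 0.201 rad.
Time lag = φ / ω = 0.201 / 1.99×10^-7 = 1.01×10^6 s = 11.7 days.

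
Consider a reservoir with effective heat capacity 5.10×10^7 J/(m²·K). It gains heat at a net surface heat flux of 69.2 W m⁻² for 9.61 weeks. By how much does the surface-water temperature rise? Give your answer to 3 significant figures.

7.89 K

Areal heat capacity C = 5.10×10^7 J/(m²·K) (given).
Net heat input Q = F Δt = 69.2 × (9.61 weeks × 6.048×10^5 s/week) = 4.02×10^8 J/m².
ΔT = Q / C = 4.02×10^8 / 5.10×10^7 = 7.89 K.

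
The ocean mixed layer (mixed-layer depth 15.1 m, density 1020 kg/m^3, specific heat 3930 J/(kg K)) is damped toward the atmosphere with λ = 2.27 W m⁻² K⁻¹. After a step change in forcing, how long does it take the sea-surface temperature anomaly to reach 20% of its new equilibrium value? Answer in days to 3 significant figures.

Areal heat capacity C = ρ c_p D = 1020 × 3930 × 15.1 = 6.05×10^7 J/(m^2 K).
τ = C / λ = 6.05×10^7 / 2.27 = 2.67×10^7 s.
Fraction reached: 1 − e^(−t/τ) = 0.20 ⇒ t = −τ ln(1 − 0.20) = τ × 0.223.
t = 5.95×10^6 s = 68.9 days.

68.9 days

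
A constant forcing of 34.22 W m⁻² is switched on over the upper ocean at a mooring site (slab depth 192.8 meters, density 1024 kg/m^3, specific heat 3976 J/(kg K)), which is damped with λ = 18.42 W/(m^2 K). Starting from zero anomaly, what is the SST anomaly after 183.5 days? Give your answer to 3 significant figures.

0.577 K

Areal heat capacity C = ρ c_p D = 1024 × 3976 × 192.8 = 7.85×10^8 J/(m^2 K).
τ = C / λ = 7.85×10^8 / 18.42 = 4.26×10^7 s.
Equilibrium anomaly ΔT_eq = F / λ = 34.22 / 18.42 = 1.86 K.
t = 183.5 days = 1.59×10^7 s, so t/τ = 0.372.
ΔT(t) = ΔT_eq (1 − e^(−t/τ)) = 1.86 × (1 − e^−0.372) = 0.577 K.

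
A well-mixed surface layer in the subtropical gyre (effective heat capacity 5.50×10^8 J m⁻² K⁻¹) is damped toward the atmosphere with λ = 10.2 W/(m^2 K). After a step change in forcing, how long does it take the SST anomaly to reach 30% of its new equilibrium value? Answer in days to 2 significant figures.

Areal heat capacity C = 5.50×10^8 J m⁻² K⁻¹ (given).
τ = C / λ = 5.50×10^8 / 10.2 = 5.39×10^7 s.
Fraction reached: 1 − e^(−t/τ) = 0.30 ⇒ t = −τ ln(1 − 0.30) = τ × 0.357.
t = 1.92×10^7 s = 223 days.

220 days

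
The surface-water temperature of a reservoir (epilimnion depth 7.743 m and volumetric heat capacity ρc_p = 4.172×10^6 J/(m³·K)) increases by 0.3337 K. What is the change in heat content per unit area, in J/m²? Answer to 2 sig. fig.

Areal heat capacity C = ρc_p × D = 4.172×10^6 × 7.743 = 3.23×10^7 J/(m^2 K).
ΔQ = C ΔT = 3.23×10^7 × 0.3337 = 1.08×10^7 J/m².

1.1×10^7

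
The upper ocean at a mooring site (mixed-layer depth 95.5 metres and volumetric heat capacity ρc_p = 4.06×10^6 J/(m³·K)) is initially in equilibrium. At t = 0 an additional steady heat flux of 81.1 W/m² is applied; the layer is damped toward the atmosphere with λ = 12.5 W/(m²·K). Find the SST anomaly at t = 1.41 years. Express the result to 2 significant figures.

4.9 K

Areal heat capacity C = ρc_p × D = 4.06×10^6 × 95.5 = 3.88×10^8 J/(m^2 K).
τ = C / λ = 3.88×10^8 / 12.5 = 3.10×10^7 s.
Equilibrium anomaly ΔT_eq = F / λ = 81.1 / 12.5 = 6.49 K.
t = 1.41 years = 4.45×10^7 s, so t/τ = 1.43.
ΔT(t) = ΔT_eq (1 − e^(−t/τ)) = 6.49 × (1 − e^−1.43) = 4.94 K.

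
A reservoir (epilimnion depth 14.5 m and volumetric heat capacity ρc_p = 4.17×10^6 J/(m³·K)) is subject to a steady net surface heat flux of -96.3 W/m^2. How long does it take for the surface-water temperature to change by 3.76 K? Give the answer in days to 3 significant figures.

27.3 days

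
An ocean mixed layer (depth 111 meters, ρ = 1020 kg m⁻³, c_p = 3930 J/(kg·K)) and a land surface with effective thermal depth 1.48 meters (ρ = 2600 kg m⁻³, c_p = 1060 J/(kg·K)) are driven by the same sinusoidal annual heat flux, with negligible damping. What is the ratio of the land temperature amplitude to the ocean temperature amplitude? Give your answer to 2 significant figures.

110

C_ocean = 1020 × 3930 × 111 = 4.45×10^8 J/(m²·K).
C_land = 2600 × 1060 × 1.48 = 4.08×10^6 J/(m²·K).
Undamped amplitude ∝ 1/C, so A_land/A_ocean = C_ocean/C_land = 109.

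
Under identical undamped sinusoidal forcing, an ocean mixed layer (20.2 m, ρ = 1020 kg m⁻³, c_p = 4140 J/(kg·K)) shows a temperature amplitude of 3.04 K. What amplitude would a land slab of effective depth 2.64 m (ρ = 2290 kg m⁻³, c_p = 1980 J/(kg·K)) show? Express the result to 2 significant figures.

22 K

C_ocean = 8.53×10^7 J/(m²·K); C_land = 1.20×10^7 J/(m²·K).
A ∝ 1/C ⇒ A_land = A_ocean × C_ocean/C_land = 3.04 × 7.13 = 21.7 K.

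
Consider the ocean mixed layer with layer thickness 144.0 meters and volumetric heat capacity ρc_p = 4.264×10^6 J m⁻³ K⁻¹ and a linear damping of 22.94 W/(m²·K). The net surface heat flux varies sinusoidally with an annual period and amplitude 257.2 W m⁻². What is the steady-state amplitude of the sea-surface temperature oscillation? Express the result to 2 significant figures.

2.1 K

Areal heat capacity C = ρc_p × D = 4.264×10^6 × 144.0 = 6.14×10^8 J m⁻² K⁻¹.
Angular frequency ω = 2π / T = 2π / 3.15×10^7 s = 1.99×10^-7 s⁻¹.
√((Cω)² + λ²) = √((122)² + 22.94²) = 124 W/(m²·K).
Amplitude A = F₀ / √((Cω)²+λ²) = 257.2 / 124 = 2.07 K.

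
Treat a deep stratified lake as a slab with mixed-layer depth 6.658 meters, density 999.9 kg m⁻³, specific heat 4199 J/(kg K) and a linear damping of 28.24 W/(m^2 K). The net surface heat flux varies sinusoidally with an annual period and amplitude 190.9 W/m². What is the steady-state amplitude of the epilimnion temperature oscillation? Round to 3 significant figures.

6.63 K

Areal heat capacity C = ρ c_p D = 999.9 × 4199 × 6.658 = 2.80×10^7 J/(m^2 K).
Angular frequency ω = 2π / T = 2π / 3.15×10^7 s = 1.99×10^-7 s⁻¹.
√((Cω)² + λ²) = √((5.57)² + 28.24²) = 28.8 W/(m²·K).
Amplitude A = F₀ / √((Cω)²+λ²) = 190.9 / 28.8 = 6.63 K.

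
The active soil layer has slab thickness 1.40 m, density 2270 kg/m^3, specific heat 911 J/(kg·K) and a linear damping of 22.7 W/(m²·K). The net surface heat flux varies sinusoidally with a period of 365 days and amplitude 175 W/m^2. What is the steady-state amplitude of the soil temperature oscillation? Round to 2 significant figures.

7.7 K

Areal heat capacity C = ρ c_p D = 2270 × 911 × 1.40 = 2.90×10^6 J m⁻² K⁻¹.
Angular frequency ω = 2π / T = 2π / 3.15×10^7 s = 1.99×10^-7 s⁻¹.
√((Cω)² + λ²) = √((0.577)² + 22.7²) = 22.7 W/(m²·K).
Amplitude A = F₀ / √((Cω)²+λ²) = 175 / 22.7 = 7.71 K.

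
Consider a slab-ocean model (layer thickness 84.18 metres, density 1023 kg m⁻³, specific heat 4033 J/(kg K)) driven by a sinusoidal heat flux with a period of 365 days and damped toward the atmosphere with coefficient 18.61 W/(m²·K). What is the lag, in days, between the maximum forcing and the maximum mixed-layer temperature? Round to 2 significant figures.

Areal heat capacity C = ρ c_p D = 1023 × 4033 × 84.18 = 3.47×10^8 J/(m^2 K).
ω = 2π / 3.15×10^7 s = 1.99×10^-7 s⁻¹.
Phase lag φ = arctan(Cω/λ) = arctan(69.2/18.61) = 1.31 rad.
Time lag = φ / ω = 1.31 / 1.99×10^-7 = 6.57×10^6 s = 76.0 days.

76 days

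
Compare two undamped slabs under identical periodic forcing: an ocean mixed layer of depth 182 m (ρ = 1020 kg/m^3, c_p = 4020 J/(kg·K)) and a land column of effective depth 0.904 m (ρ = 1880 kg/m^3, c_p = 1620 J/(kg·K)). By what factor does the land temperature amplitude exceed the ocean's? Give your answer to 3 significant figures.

271

C_ocean = 1020 × 4020 × 182 = 7.46×10^8 J/(m²·K).
C_land = 1880 × 1620 × 0.904 = 2.75×10^6 J/(m²·K).
Undamped amplitude ∝ 1/C, so A_land/A_ocean = C_ocean/C_land = 271.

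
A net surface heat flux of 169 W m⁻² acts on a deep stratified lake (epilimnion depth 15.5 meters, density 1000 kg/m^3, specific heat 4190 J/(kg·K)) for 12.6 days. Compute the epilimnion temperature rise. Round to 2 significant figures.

Areal heat capacity C = ρ c_p D = 1000 × 4190 × 15.5 = 6.49×10^7 J/(m^2 K).
Net heat input Q = F Δt = 169 × (12.6 days × 86400 s/day) = 1.84×10^8 J/m².
ΔT = Q / C = 1.84×10^8 / 6.49×10^7 = 2.83 K.

2.8 K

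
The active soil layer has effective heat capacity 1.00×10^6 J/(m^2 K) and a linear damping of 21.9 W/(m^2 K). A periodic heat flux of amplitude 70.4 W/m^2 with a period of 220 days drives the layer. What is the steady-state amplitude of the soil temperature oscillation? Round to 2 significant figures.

3.2 K

Areal heat capacity C = 1.00×10^6 J/(m^2 K) (given).
Angular frequency ω = 2π / T = 2π / 1.90×10^7 s = 3.31×10^-7 s⁻¹.
√((Cω)² + λ²) = √((0.331)² + 21.9²) = 21.9 W/(m²·K).
Amplitude A = F₀ / √((Cω)²+λ²) = 70.4 / 21.9 = 3.21 K.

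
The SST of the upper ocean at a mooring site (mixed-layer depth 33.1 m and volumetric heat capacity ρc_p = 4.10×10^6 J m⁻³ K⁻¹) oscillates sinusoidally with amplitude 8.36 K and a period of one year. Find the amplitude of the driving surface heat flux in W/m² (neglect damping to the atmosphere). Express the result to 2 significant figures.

230

Areal heat capacity C = ρc_p × D = 4.10×10^6 × 33.1 = 1.36×10^8 J/(m²·K).
ω = 2π / 3.15×10^7 s = 1.99×10^-7 s⁻¹.
Cω = 1.36×10^8 × 1.99×10^-7 = 27.0 W/(m²·K).
F₀ = A × Cω = 8.36 × 27.0 = 226 W/m².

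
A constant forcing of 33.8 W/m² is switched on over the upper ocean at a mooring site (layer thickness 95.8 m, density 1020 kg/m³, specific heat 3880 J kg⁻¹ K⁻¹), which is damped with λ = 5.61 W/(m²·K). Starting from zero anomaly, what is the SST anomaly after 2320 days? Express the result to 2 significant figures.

5.7 K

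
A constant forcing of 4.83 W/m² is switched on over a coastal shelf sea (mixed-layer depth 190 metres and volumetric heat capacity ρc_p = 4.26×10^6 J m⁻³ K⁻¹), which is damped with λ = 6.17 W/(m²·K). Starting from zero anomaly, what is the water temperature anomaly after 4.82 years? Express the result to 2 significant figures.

0.54 K

Areal heat capacity C = ρc_p × D = 4.26×10^6 × 190 = 8.09×10^8 J/(m^2 K).
τ = C / λ = 8.09×10^8 / 6.17 = 1.31×10^8 s.
Equilibrium anomaly ΔT_eq = F / λ = 4.83 / 6.17 = 0.783 K.
t = 4.82 years = 1.52×10^8 s, so t/τ = 1.16.
ΔT(t) = ΔT_eq (1 − e^(−t/τ)) = 0.783 × (1 − e^−1.16) = 0.537 K.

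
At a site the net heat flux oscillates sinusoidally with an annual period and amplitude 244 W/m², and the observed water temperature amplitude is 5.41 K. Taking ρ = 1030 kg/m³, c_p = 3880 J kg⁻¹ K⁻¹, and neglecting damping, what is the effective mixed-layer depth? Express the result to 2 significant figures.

ω = 2π / 3.15×10^7 s = 1.99×10^-7 s⁻¹.
Required C = F₀ / (A ω) = 244 / (5.41 × 1.99×10^-7) = 2.26×10^8 J/(m²·K).
D = C / (ρ c_p) = 2.26×10^8 / (1030 × 3880) = 56.6 m.

57 m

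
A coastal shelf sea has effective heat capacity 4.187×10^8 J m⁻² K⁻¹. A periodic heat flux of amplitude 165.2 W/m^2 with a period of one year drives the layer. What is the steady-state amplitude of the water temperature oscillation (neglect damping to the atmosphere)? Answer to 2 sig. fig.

2.0 K

Areal heat capacity C = 4.187×10^8 J m⁻² K⁻¹ (given).
Angular frequency ω = 2π / T = 2π / 3.15×10^7 s = 1.99×10^-7 s⁻¹.
Cω = 4.19×10^8 × 1.99×10^-7 = 83.4 W/(m²·K).
Amplitude A = F₀ / (Cω) = 165.2 / 83.4 = 1.98 K.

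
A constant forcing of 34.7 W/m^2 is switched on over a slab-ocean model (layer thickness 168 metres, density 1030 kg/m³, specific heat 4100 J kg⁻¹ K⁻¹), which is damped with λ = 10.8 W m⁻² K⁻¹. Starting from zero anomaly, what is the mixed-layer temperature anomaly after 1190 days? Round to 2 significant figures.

Areal heat capacity C = ρ c_p D = 1030 × 4100 × 168 = 7.09×10^8 J/(m²·K).
τ = C / λ = 7.09×10^8 / 10.8 = 6.57×10^7 s.
Equilibrium anomaly ΔT_eq = F / λ = 34.7 / 10.8 = 3.21 K.
t = 1190 days = 1.03×10^8 s, so t/τ = 1.57.
ΔT(t) = ΔT_eq (1 − e^(−t/τ)) = 3.21 × (1 − e^−1.57) = 2.54 K.

2.5 K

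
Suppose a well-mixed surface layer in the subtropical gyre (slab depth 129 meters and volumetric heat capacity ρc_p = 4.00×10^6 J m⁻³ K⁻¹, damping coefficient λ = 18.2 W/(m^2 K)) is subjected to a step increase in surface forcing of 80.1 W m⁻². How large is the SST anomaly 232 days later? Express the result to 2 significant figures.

Areal heat capacity C = ρc_p × D = 4.00×10^6 × 129 = 5.16×10^8 J/(m²·K).
τ = C / λ = 5.16×10^8 / 18.2 = 2.84×10^7 s.
Equilibrium anomaly ΔT_eq = F / λ = 80.1 / 18.2 = 4.40 K.
t = 232 days = 2.00×10^7 s, so t/τ = 0.707.
ΔT(t) = ΔT_eq (1 − e^(−t/τ)) = 4.40 × (1 − e^−0.707) = 2.23 K.

2.2 K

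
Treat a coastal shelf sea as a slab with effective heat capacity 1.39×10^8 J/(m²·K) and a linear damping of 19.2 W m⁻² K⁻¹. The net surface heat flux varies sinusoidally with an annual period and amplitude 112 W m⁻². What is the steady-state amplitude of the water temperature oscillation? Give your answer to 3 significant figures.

Areal heat capacity C = 1.39×10^8 J/(m²·K) (given).
Angular frequency ω = 2π / T = 2π / 3.15×10^7 s = 1.99×10^-7 s⁻¹.
√((Cω)² + λ²) = √((27.7)² + 19.2²) = 33.7 W/(m²·K).
Amplitude A = F₀ / √((Cω)²+λ²) = 112 / 33.7 = 3.32 K.

3.32 K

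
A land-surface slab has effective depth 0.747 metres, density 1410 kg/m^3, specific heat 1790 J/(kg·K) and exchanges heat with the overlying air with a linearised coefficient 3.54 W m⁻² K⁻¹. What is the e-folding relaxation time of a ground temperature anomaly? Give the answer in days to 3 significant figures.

Areal heat capacity C = ρ c_p D = 1410 × 1790 × 0.747 = 1.89×10^6 J m⁻² K⁻¹.
Relaxation time τ = C / λ = 1.89×10^6 / 3.54 = 5.33×10^5 s.
In days: 5.33×10^5 s / (86400 s/day) = 6.16 days.

6.16 days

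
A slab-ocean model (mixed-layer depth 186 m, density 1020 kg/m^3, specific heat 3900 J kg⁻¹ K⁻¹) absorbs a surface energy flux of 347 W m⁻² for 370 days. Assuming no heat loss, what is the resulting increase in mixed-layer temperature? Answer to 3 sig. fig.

15.0 K

Areal heat capacity C = ρ c_p D = 1020 × 3900 × 186 = 7.40×10^8 J/(m^2 K).
Net heat input Q = F Δt = 347 × (370 days × 86400 s/day) = 1.11×10^10 J/m².
ΔT = Q / C = 1.11×10^10 / 7.40×10^8 = 15.0 K.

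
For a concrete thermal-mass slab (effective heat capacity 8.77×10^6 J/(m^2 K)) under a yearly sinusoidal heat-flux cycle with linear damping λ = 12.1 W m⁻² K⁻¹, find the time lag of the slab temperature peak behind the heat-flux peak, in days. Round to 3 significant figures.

Areal heat capacity C = 8.77×10^6 J/(m^2 K) (given).
ω = 2π / 3.15×10^7 s = 1.99×10^-7 s⁻¹.
Phase lag φ = arctan(Cω/λ) = arctan(1.75/12.1) = 0.143 rad.
Time lag = φ / ω = 0.143 / 1.99×10^-7 = 7.20×10^5 s = 8.33 days.

8.33 days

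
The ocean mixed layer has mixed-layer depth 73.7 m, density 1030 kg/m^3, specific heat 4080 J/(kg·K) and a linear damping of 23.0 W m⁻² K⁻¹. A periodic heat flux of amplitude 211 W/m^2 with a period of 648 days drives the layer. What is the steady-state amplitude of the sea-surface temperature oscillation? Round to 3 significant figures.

Areal heat capacity C = ρ c_p D = 1030 × 4080 × 73.7 = 3.10×10^8 J/(m^2 K).
Angular frequency ω = 2π / T = 2π / 5.60×10^7 s = 1.12×10^-7 s⁻¹.
√((Cω)² + λ²) = √((34.8)² + 23.0²) = 41.7 W/(m²·K).
Amplitude A = F₀ / √((Cω)²+λ²) = 211 / 41.7 = 5.06 K.

5.06 K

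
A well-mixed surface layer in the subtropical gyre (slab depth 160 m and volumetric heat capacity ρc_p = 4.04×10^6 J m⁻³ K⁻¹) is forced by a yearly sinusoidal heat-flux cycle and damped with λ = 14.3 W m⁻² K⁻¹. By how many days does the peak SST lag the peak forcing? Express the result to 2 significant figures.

Areal heat capacity C = ρc_p × D = 4.04×10^6 × 160 = 6.46×10^8 J m⁻² K⁻¹.
ω = 2π / 3.15×10^7 s = 1.99×10^-7 s⁻¹.
Phase lag φ = arctan(Cω/λ) = arctan(129/14.3) = 1.46 rad.
Time lag = φ / ω = 1.46 / 1.99×10^-7 = 7.33×10^6 s = 84.8 days.

85 days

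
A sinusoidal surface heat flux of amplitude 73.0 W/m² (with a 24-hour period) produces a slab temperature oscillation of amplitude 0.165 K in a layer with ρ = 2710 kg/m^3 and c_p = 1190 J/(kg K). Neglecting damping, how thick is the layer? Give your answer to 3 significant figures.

1.89 m

ω = 2π / 86400 s = 7.27×10^-5 s⁻¹.
Required C = F₀ / (A ω) = 73.0 / (0.165 × 7.27×10^-5) = 6.08×10^6 J/(m²·K).
D = C / (ρ c_p) = 6.08×10^6 / (2710 × 1190) = 1.89 m.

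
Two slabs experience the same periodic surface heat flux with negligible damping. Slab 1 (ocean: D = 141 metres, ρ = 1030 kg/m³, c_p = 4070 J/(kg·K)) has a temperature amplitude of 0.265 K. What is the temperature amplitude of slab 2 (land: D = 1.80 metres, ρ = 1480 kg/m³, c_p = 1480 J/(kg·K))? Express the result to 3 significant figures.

39.7 K

C_ocean = 5.91×10^8 J/(m²·K); C_land = 3.94×10^6 J/(m²·K).
A ∝ 1/C ⇒ A_land = A_ocean × C_ocean/C_land = 0.265 × 150 = 39.7 K.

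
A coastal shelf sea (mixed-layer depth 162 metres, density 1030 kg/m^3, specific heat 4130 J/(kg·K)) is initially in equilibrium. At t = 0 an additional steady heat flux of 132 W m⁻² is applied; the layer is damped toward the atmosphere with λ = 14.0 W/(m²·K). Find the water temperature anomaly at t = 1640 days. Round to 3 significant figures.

8.90 K

Areal heat capacity C = ρ c_p D = 1030 × 4130 × 162 = 6.89×10^8 J m⁻² K⁻¹.
τ = C / λ = 6.89×10^8 / 14.0 = 4.92×10^7 s.
Equilibrium anomaly ΔT_eq = F / λ = 132 / 14.0 = 9.43 K.
t = 1640 days = 1.42×10^8 s, so t/τ = 2.88.
ΔT(t) = ΔT_eq (1 − e^(−t/τ)) = 9.43 × (1 − e^−2.88) = 8.90 K.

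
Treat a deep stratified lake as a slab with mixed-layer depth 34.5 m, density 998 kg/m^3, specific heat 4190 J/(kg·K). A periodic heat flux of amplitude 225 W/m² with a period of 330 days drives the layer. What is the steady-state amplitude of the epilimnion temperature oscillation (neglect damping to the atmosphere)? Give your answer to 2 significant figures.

Areal heat capacity C = ρ c_p D = 998 × 4190 × 34.5 = 1.44×10^8 J/(m²·K).
Angular frequency ω = 2π / T = 2π / 2.85×10^7 s = 2.20×10^-7 s⁻¹.
Cω = 1.44×10^8 × 2.20×10^-7 = 31.8 W/(m²·K).
Amplitude A = F₀ / (Cω) = 225 / 31.8 = 7.08 K.

7.1 K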